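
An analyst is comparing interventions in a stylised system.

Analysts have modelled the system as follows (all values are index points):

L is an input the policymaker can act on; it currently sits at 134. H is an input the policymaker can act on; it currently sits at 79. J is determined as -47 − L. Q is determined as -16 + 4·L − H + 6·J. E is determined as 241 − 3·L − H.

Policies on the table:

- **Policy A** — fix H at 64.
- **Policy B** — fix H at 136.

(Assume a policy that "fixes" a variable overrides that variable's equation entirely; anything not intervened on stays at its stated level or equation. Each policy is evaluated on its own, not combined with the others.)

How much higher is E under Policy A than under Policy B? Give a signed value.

72

Policy A (H := 64):
  L = 134
  H = 64
  E = 241 − 3·134 − 64 = -225
Policy B (H := 136):
  L = 134
  H = 136
  E = 241 − 3·134 − 136 = -297
E: -225 − (-297) = 72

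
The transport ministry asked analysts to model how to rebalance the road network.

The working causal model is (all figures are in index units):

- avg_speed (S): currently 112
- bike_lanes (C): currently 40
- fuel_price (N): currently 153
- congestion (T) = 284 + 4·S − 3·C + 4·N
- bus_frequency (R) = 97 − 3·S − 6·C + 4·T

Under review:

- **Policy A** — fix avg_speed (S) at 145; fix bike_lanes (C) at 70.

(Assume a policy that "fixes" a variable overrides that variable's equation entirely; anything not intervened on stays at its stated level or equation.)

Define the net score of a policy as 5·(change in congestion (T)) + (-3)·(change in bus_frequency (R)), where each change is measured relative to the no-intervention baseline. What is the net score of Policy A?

543

Baseline:
  S = 112
  C = 40
  N = 153
  T = 284 + 4·112 − 3·40 + 4·153 = 1224
  R = 97 − 3·112 − 6·40 + 4·1224 = 4417
Policy A (S := 145, C := 70):
  S = 145
  C = 70
  N = 153
  T = 284 + 4·145 − 3·70 + 4·153 = 1266
  R = 97 − 3·145 − 6·70 + 4·1266 = 4306
ΔT = 1266 − 1224 = 42; ΔR = 4306 − 4417 = -111
Score = 5·42 + (-3)·(-111) = 543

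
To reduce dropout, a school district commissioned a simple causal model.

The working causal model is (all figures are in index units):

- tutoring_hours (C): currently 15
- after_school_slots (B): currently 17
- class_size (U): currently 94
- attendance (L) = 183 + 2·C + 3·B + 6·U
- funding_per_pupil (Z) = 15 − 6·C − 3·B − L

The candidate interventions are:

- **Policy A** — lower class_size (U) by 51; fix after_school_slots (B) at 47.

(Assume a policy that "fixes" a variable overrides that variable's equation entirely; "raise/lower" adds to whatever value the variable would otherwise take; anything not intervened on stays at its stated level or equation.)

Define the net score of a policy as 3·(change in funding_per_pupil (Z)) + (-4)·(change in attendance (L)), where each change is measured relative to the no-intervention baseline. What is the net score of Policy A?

Baseline:
  C = 15
  B = 17
  U = 94
  L = 183 + 2·15 + 3·17 + 6·94 = 828
  Z = 15 − 6·15 − 3·17 − 828 = -954
Policy A (U − 51, B := 47):
  C = 15
  B = 47
  U = 94 − 51 = 43
  L = 183 + 2·15 + 3·47 + 6·43 = 612
  Z = 15 − 6·15 − 3·47 − 612 = -828
ΔZ = -828 − (-954) = 126; ΔL = 612 − 828 = -216
Score = 3·126 + (-4)·(-216) = 1242

1242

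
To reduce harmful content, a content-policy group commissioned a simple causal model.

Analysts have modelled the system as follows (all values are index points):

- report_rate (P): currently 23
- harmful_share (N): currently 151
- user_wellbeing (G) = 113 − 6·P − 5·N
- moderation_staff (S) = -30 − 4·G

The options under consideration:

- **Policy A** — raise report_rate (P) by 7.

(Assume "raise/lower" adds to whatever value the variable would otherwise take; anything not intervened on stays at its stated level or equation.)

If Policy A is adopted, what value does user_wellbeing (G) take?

Policy A (P + 7):
  P = 23 + 7 = 30
  N = 151
  G = 113 − 6·30 − 5·151 = -822

-822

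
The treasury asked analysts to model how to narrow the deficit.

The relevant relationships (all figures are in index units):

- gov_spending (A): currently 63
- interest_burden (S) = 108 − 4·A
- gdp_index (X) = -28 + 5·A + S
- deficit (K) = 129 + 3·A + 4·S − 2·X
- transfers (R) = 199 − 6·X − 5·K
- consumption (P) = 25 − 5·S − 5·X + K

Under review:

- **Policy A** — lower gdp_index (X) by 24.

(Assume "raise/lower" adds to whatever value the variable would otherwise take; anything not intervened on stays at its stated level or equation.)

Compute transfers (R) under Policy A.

Policy A (X − 24):
  A = 63
  S = 108 − 4·63 = -144
  X = -28 + 5·63 + (-144) (−24 from intervention) = 119
  K = 129 + 3·63 + 4·(-144) − 2·119 = -496
  R = 199 − 6·119 − 5·(-496) = 1965

1965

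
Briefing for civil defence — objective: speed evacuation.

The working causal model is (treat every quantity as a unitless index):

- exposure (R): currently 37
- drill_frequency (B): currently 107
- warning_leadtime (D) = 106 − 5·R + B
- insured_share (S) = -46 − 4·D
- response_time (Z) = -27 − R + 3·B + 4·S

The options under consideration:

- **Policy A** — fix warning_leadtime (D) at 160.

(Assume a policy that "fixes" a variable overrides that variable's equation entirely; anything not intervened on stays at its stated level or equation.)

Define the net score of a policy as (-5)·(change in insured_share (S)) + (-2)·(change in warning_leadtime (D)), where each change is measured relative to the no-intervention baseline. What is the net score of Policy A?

2376

Baseline:
  R = 37
  B = 107
  D = 106 − 5·37 + 107 = 28
  S = -46 − 4·28 = -158
Policy A (D := 160):
  R = 37
  B = 107
  D = 160
  S = -46 − 4·160 = -686
ΔS = -686 − (-158) = -528; ΔD = 160 − 28 = 132
Score = (-5)·(-528) + (-2)·132 = 2376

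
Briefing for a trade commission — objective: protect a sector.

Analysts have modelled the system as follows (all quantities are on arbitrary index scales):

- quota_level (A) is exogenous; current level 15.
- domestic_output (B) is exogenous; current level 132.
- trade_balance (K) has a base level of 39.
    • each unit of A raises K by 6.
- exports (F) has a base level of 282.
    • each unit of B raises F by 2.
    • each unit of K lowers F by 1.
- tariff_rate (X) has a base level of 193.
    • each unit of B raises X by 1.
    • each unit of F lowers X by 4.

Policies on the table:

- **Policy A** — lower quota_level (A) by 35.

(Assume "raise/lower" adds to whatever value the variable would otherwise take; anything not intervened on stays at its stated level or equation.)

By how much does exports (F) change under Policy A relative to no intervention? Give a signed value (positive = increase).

210

Baseline:
  A = 15
  B = 132
  K = 39 + 6·15 = 129
  F = 282 + 2·132 − 129 = 417
Policy A (A − 35):
  A = 15 − 35 = -20
  B = 132
  K = 39 + 6·(-20) = -81
  F = 282 + 2·132 − (-81) = 627
Change in F: 627 − 417 = 210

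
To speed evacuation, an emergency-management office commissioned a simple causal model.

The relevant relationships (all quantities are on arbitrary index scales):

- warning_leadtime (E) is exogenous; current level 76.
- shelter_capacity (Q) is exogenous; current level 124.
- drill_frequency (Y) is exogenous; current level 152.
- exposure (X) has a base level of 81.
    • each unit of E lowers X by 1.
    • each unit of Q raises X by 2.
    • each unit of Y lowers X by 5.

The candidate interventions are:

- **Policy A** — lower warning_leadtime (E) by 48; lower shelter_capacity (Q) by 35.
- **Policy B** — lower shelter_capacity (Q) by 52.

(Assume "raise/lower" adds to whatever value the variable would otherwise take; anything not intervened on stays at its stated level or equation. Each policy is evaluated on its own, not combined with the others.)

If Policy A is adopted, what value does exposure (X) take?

Policy A (E − 48, Q − 35):
  E = 76 − 48 = 28
  Q = 124 − 35 = 89
  Y = 152
  X = 81 − 28 + 2·89 − 5·152 = -529

-529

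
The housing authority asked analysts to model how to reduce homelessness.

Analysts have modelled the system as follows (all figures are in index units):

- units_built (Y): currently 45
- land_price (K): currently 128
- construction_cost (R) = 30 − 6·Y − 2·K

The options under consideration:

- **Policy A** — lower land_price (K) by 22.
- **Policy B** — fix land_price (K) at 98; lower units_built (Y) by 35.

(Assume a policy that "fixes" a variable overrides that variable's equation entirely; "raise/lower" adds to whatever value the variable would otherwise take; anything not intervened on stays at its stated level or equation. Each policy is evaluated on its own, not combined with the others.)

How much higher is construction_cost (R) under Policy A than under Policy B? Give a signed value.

-226

Policy A (K − 22):
  Y = 45
  K = 128 − 22 = 106
  R = 30 − 6·45 − 2·106 = -452
Policy B (K := 98, Y − 35):
  Y = 45 − 35 = 10
  K = 98
  R = 30 − 6·10 − 2·98 = -226
R: -452 − (-226) = -226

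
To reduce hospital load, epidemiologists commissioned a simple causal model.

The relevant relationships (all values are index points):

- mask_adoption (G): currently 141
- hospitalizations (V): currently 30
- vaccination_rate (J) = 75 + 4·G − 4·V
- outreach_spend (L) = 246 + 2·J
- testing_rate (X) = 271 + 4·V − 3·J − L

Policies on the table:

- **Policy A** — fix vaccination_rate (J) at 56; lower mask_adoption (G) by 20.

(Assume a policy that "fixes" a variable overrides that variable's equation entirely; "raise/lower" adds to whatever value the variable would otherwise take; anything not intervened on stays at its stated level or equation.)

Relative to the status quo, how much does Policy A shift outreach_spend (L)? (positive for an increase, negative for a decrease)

Baseline:
  G = 141
  V = 30
  J = 75 + 4·141 − 4·30 = 519
  L = 246 + 2·519 = 1284
Policy A (J := 56, G − 20):
  G = 141 − 20 = 121
  V = 30
  J = 56
  L = 246 + 2·56 = 358
Change in L: 358 − 1284 = -926

-926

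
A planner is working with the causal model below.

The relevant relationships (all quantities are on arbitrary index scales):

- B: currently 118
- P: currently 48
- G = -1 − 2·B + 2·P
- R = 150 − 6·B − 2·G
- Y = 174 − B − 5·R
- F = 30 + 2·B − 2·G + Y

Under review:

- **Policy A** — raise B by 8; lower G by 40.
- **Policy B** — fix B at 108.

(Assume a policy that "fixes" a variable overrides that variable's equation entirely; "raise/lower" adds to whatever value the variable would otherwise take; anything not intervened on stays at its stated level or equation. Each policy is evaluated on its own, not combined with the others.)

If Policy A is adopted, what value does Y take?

Policy A (B + 8, G − 40):
  B = 118 + 8 = 126
  P = 48
  G = -1 − 2·126 + 2·48 (−40 from intervention) = -197
  R = 150 − 6·126 − 2·(-197) = -212
  Y = 174 − 126 − 5·(-212) = 1108

1108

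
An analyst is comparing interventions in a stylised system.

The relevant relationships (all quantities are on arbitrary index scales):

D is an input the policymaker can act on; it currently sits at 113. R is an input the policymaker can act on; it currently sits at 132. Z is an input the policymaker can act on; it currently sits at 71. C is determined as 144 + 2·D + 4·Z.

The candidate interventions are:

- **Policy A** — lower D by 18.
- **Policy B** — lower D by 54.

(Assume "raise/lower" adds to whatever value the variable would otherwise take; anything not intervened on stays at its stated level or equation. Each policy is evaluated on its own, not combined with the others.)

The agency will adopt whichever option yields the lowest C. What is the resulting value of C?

Policy A (D − 18):
  D = 113 − 18 = 95
  Z = 71
  C = 144 + 2·95 + 4·71 = 618
Policy B (D − 54):
  D = 113 − 54 = 59
  Z = 71
  C = 144 + 2·59 + 4·71 = 546
Comparing — Policy A: C=618, Policy B: C=546. Lowest is 546 (Policy B).

546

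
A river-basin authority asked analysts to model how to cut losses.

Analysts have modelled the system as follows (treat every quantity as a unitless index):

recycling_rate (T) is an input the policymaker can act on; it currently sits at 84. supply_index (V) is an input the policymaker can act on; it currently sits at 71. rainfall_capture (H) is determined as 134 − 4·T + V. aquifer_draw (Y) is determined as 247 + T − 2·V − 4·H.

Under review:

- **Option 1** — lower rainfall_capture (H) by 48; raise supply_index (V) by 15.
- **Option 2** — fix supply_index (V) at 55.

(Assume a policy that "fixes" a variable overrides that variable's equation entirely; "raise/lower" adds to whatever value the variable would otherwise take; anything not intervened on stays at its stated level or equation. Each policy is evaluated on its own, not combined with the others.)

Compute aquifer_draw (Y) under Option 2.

809

Option 2 (V := 55):
  T = 84
  V = 55
  H = 134 − 4·84 + 55 = -147
  Y = 247 + 84 − 2·55 − 4·(-147) = 809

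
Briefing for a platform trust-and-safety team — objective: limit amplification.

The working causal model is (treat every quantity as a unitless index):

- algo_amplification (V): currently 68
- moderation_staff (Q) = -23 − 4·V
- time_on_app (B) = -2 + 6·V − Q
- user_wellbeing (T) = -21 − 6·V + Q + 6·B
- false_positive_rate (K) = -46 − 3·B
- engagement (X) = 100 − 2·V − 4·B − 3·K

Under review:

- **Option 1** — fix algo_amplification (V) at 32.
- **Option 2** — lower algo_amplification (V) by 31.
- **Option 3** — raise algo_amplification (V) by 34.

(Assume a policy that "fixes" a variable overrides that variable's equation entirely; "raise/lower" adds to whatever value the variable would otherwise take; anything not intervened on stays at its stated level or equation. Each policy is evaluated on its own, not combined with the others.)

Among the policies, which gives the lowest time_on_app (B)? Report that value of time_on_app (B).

341

Option 1 (V := 32):
  V = 32
  Q = -23 − 4·32 = -151
  B = -2 + 6·32 − (-151) = 341
Option 2 (V − 31):
  V = 68 − 31 = 37
  Q = -23 − 4·37 = -171
  B = -2 + 6·37 − (-171) = 391
Option 3 (V + 34):
  V = 68 + 34 = 102
  Q = -23 − 4·102 = -431
  B = -2 + 6·102 − (-431) = 1041
Comparing — Option 1: B=341, Option 2: B=391, Option 3: B=1041. Lowest is 341 (Option 1).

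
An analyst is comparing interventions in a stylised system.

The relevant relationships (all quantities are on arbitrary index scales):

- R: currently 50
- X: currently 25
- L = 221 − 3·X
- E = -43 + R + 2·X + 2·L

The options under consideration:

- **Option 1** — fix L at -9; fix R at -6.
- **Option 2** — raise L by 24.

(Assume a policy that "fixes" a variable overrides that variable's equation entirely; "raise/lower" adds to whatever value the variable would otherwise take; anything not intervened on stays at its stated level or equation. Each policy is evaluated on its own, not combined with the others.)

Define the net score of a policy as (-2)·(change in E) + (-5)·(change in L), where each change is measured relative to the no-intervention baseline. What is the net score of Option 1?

1507

Baseline:
  R = 50
  X = 25
  L = 221 − 3·25 = 146
  E = -43 + 50 + 2·25 + 2·146 = 349
Option 1 (L := -9, R := -6):
  R = -6
  X = 25
  L = -9
  E = -43 + (-6) + 2·25 + 2·(-9) = -17
ΔE = -17 − 349 = -366; ΔL = -9 − 146 = -155
Score = (-2)·(-366) + (-5)·(-155) = 1507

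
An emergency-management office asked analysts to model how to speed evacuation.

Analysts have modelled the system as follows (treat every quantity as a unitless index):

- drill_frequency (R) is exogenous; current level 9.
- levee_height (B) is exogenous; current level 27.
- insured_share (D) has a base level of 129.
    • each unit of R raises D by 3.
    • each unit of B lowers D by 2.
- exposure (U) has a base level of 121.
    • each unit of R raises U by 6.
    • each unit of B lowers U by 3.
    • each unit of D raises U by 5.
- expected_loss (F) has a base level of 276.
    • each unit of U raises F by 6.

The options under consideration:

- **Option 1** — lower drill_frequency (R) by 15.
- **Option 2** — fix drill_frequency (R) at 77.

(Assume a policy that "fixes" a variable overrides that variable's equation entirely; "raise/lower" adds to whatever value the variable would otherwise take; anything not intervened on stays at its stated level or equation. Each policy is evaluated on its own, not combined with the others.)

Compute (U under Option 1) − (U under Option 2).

-1743

Option 1 (R − 15):
  R = 9 − 15 = -6
  B = 27
  D = 129 + 3·(-6) − 2·27 = 57
  U = 121 + 6·(-6) − 3·27 + 5·57 = 289
Option 2 (R := 77):
  R = 77
  B = 27
  D = 129 + 3·77 − 2·27 = 306
  U = 121 + 6·77 − 3·27 + 5·306 = 2032
U: 289 − 2032 = -1743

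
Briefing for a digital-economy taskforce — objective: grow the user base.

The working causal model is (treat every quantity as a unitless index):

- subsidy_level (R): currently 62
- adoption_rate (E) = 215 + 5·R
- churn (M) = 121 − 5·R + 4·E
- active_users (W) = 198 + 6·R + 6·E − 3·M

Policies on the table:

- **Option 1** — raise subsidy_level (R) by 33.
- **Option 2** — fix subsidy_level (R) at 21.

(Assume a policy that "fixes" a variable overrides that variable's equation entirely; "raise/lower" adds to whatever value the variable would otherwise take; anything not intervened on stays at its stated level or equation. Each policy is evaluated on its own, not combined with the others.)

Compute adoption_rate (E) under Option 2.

320

Option 2 (R := 21):
  R = 21
  E = 215 + 5·21 = 320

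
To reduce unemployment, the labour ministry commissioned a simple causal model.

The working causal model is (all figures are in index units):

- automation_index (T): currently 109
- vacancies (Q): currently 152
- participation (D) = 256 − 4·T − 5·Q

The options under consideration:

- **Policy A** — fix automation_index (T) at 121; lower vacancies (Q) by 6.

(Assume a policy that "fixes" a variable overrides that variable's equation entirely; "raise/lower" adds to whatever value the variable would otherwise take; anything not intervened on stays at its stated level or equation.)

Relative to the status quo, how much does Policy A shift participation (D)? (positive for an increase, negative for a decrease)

Baseline:
  T = 109
  Q = 152
  D = 256 − 4·109 − 5·152 = -940
Policy A (T := 121, Q − 6):
  T = 121
  Q = 152 − 6 = 146
  D = 256 − 4·121 − 5·146 = -958
Change in D: -958 − (-940) = -18

-18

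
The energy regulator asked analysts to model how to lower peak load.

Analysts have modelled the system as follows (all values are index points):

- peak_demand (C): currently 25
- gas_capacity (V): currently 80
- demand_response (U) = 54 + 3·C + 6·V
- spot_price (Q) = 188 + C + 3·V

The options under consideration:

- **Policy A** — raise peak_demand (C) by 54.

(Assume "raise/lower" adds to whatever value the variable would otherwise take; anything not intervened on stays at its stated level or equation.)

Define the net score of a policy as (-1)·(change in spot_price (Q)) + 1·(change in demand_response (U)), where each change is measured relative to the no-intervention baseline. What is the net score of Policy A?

108

Baseline:
  C = 25
  V = 80
  U = 54 + 3·25 + 6·80 = 609
  Q = 188 + 25 + 3·80 = 453
Policy A (C + 54):
  C = 25 + 54 = 79
  V = 80
  U = 54 + 3·79 + 6·80 = 771
  Q = 188 + 79 + 3·80 = 507
ΔQ = 507 − 453 = 54; ΔU = 771 − 609 = 162
Score = (-1)·54 + 1·162 = 108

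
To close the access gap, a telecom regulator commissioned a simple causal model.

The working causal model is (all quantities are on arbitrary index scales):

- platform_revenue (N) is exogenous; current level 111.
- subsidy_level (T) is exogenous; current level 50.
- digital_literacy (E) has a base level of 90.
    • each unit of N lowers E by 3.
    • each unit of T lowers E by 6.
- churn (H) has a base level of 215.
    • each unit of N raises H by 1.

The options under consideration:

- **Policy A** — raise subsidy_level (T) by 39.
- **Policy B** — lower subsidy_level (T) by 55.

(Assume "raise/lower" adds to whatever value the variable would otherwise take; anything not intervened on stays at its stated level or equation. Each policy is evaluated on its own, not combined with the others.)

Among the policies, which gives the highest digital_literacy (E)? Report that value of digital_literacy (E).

Policy A (T + 39):
  N = 111
  T = 50 + 39 = 89
  E = 90 − 3·111 − 6·89 = -777
Policy B (T − 55):
  N = 111
  T = 50 − 55 = -5
  E = 90 − 3·111 − 6·(-5) = -213
Comparing — Policy A: E=-777, Policy B: E=-213. Highest is -213 (Policy B).

-213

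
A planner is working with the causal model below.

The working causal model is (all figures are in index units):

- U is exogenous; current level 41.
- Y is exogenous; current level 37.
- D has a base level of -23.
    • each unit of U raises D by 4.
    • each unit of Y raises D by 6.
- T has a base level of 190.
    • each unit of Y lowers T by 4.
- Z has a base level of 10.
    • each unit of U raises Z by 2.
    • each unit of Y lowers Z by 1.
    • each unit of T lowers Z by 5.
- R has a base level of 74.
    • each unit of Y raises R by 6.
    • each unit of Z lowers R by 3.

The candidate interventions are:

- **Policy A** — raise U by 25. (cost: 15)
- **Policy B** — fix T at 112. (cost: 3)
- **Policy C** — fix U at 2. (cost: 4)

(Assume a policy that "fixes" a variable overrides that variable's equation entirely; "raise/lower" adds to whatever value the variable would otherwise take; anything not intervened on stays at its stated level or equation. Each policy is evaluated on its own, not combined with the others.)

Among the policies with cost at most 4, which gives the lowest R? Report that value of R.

995

Policy B (T := 112):
  U = 41
  Y = 37
  T = 112
  Z = 10 + 2·41 − 37 − 5·112 = -505
  R = 74 + 6·37 − 3·(-505) = 1811
Policy C (U := 2):
  U = 2
  Y = 37
  T = 190 − 4·37 = 42
  Z = 10 + 2·2 − 37 − 5·42 = -233
  R = 74 + 6·37 − 3·(-233) = 995
Comparing — Policy B: R=1811, Policy C: R=995. Lowest is 995 (Policy C).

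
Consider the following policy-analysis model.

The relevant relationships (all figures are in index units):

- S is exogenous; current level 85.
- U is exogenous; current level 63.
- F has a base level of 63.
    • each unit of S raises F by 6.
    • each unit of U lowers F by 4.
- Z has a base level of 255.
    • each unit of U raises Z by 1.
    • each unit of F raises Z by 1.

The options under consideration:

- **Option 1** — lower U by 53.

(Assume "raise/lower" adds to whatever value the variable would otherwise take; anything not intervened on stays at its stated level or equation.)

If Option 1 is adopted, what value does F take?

Option 1 (U − 53):
  S = 85
  U = 63 − 53 = 10
  F = 63 + 6·85 − 4·10 = 533

533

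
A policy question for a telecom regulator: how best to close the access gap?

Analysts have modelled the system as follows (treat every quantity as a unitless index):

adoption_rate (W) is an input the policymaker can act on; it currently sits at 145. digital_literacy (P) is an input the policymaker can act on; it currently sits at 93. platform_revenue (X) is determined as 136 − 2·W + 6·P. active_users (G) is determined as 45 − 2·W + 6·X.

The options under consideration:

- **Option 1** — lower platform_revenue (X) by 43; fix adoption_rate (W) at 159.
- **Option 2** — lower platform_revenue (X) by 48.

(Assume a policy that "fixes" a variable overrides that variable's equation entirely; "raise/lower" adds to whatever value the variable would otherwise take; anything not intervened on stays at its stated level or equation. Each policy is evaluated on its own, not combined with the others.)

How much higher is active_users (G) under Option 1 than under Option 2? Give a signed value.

Option 1 (X − 43, W := 159):
  W = 159
  P = 93
  X = 136 − 2·159 + 6·93 (−43 from intervention) = 333
  G = 45 − 2·159 + 6·333 = 1725
Option 2 (X − 48):
  W = 145
  P = 93
  X = 136 − 2·145 + 6·93 (−48 from intervention) = 356
  G = 45 − 2·145 + 6·356 = 1891
G: 1725 − 1891 = -166

-166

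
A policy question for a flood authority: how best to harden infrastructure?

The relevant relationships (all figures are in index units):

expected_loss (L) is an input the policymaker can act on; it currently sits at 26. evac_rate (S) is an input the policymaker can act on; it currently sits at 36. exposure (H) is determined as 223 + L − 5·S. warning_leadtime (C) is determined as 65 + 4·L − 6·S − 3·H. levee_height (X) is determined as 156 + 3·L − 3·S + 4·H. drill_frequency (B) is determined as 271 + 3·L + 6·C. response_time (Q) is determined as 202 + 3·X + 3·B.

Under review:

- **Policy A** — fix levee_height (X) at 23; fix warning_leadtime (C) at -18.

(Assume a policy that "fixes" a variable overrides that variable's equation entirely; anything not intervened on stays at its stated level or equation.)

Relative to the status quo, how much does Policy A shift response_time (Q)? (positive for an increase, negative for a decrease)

3111

Baseline:
  L = 26
  S = 36
  H = 223 + 26 − 5·36 = 69
  C = 65 + 4·26 − 6·36 − 3·69 = -254
  X = 156 + 3·26 − 3·36 + 4·69 = 402
  B = 271 + 3·26 + 6·(-254) = -1175
  Q = 202 + 3·402 + 3·(-1175) = -2117
Policy A (X := 23, C := -18):
  L = 26
  S = 36
  H = 223 + 26 − 5·36 = 69
  C = -18
  X = 23
  B = 271 + 3·26 + 6·(-18) = 241
  Q = 202 + 3·23 + 3·241 = 994
Change in Q: 994 − (-2117) = 3111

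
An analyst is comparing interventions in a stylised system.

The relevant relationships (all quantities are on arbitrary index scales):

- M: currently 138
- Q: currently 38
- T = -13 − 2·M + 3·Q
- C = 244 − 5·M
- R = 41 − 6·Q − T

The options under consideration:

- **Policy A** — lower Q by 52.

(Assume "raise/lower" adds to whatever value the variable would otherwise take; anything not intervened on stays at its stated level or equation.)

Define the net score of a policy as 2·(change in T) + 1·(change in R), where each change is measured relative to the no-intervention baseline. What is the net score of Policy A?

Baseline:
  M = 138
  Q = 38
  T = -13 − 2·138 + 3·38 = -175
  R = 41 − 6·38 − (-175) = -12
Policy A (Q − 52):
  M = 138
  Q = 38 − 52 = -14
  T = -13 − 2·138 + 3·(-14) = -331
  R = 41 − 6·(-14) − (-331) = 456
ΔT = -331 − (-175) = -156; ΔR = 456 − (-12) = 468
Score = 2·(-156) + 1·468 = 156

156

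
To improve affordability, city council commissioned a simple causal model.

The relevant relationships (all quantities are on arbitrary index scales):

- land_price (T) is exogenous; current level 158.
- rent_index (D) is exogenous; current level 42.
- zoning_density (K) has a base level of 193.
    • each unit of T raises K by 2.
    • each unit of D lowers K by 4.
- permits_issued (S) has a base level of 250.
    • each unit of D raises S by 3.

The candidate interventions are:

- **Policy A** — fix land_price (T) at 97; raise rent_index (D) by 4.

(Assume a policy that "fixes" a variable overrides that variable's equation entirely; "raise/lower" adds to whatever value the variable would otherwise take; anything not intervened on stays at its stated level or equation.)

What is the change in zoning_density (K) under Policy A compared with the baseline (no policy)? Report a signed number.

Baseline:
  T = 158
  D = 42
  K = 193 + 2·158 − 4·42 = 341
Policy A (T := 97, D + 4):
  T = 97
  D = 42 + 4 = 46
  K = 193 + 2·97 − 4·46 = 203
Change in K: 203 − 341 = -138

-138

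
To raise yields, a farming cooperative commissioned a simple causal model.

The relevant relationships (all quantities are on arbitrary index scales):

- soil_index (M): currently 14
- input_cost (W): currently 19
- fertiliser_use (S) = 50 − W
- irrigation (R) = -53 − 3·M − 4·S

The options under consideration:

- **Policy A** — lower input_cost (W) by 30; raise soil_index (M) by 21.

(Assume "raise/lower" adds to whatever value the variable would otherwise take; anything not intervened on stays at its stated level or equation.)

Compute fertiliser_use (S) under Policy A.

61

Policy A (W − 30, M + 21):
  W = 19 − 30 = -11
  S = 50 − (-11) = 61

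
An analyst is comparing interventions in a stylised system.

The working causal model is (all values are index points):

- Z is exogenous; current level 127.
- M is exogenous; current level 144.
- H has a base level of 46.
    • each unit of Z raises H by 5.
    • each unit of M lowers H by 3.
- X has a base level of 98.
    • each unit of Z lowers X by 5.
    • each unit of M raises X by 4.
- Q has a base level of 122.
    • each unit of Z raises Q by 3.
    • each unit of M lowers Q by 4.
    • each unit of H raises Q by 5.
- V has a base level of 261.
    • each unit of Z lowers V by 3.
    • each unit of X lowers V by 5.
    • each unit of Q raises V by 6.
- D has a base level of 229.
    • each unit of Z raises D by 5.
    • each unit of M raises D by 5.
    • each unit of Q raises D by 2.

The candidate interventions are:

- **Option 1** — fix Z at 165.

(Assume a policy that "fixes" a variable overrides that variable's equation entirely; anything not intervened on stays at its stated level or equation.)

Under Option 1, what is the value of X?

Option 1 (Z := 165):
  Z = 165
  M = 144
  X = 98 − 5·165 + 4·144 = -151

-151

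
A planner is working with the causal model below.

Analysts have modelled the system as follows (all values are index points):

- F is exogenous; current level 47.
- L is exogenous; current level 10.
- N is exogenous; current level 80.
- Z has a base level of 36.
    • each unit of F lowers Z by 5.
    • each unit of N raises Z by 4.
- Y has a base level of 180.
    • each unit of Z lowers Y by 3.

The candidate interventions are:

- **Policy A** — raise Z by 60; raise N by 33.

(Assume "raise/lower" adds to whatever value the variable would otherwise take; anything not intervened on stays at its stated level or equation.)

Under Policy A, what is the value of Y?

Policy A (Z + 60, N + 33):
  F = 47
  N = 80 + 33 = 113
  Z = 36 − 5·47 + 4·113 (+60 from intervention) = 313
  Y = 180 − 3·313 = -759

-759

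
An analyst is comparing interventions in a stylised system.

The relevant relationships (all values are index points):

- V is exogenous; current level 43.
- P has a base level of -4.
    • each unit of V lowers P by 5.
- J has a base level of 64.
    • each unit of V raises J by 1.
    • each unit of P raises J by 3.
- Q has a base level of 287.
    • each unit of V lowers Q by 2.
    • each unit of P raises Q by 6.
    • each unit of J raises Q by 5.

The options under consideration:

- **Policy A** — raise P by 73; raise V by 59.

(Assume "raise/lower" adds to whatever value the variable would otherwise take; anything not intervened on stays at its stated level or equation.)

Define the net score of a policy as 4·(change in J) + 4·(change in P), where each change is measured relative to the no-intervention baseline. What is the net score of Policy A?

-3316

Baseline:
  V = 43
  P = -4 − 5·43 = -219
  J = 64 + 43 + 3·(-219) = -550
Policy A (P + 73, V + 59):
  V = 43 + 59 = 102
  P = -4 − 5·102 (+73 from intervention) = -441
  J = 64 + 102 + 3·(-441) = -1157
ΔJ = -1157 − (-550) = -607; ΔP = -441 − (-219) = -222
Score = 4·(-607) + 4·(-222) = -3316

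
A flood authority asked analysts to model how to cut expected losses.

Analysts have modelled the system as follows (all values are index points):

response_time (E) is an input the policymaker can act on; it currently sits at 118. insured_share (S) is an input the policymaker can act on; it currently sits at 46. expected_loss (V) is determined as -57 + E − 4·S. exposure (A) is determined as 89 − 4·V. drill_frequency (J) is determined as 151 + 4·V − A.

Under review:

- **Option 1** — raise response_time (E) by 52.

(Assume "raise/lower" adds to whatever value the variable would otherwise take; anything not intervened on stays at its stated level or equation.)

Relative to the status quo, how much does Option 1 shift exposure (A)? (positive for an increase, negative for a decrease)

Baseline:
  E = 118
  S = 46
  V = -57 + 118 − 4·46 = -123
  A = 89 − 4·(-123) = 581
Option 1 (E + 52):
  E = 118 + 52 = 170
  S = 46
  V = -57 + 170 − 4·46 = -71
  A = 89 − 4·(-71) = 373
Change in A: 373 − 581 = -208

-208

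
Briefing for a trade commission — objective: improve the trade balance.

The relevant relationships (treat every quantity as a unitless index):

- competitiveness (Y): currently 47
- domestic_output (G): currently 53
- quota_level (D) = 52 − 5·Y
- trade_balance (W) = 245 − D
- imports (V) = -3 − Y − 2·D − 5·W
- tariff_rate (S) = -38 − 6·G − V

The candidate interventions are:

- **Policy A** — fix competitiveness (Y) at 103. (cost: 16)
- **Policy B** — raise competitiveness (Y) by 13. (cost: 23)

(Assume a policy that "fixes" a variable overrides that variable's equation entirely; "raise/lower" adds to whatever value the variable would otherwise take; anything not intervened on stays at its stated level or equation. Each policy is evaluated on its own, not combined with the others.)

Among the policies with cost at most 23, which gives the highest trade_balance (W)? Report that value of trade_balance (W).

Policy A (Y := 103):
  Y = 103
  D = 52 − 5·103 = -463
  W = 245 − (-463) = 708
Policy B (Y + 13):
  Y = 47 + 13 = 60
  D = 52 − 5·60 = -248
  W = 245 − (-248) = 493
Comparing — Policy A: W=708, Policy B: W=493. Highest is 708 (Policy A).

708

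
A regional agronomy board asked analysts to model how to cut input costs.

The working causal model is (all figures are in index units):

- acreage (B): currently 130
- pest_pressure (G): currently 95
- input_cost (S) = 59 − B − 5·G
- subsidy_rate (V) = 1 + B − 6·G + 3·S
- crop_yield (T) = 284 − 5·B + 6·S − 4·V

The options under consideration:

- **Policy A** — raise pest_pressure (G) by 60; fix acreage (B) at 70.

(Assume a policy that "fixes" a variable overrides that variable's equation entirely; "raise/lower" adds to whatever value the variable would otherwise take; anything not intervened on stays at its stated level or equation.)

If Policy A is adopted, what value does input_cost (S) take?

Policy A (G + 60, B := 70):
  B = 70
  G = 95 + 60 = 155
  S = 59 − 70 − 5·155 = -786

-786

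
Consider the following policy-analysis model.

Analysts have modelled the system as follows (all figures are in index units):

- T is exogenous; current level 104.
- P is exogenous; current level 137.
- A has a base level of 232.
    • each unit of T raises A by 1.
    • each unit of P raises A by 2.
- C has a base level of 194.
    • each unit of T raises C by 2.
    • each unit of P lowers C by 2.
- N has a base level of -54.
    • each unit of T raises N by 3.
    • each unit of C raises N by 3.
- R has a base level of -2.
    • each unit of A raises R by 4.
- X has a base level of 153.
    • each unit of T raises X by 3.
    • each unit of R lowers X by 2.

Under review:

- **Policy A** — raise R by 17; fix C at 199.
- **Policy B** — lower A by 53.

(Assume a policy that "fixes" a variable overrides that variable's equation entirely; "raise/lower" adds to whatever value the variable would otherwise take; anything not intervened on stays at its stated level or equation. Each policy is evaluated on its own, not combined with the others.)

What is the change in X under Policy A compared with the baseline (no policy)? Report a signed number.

Baseline:
  T = 104
  P = 137
  A = 232 + 104 + 2·137 = 610
  R = -2 + 4·610 = 2438
  X = 153 + 3·104 − 2·2438 = -4411
Policy A (R + 17, C := 199):
  T = 104
  P = 137
  A = 232 + 104 + 2·137 = 610
  R = -2 + 4·610 (+17 from intervention) = 2455
  X = 153 + 3·104 − 2·2455 = -4445
Change in X: -4445 − (-4411) = -34

-34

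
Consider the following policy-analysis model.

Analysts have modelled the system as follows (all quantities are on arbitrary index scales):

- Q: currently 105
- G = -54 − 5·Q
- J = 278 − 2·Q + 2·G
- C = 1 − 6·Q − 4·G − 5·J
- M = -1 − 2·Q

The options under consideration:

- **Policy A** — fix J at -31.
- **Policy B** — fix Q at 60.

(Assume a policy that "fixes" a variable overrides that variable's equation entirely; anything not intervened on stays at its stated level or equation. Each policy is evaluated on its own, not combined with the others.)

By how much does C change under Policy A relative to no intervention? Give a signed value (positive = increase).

Baseline:
  Q = 105
  G = -54 − 5·105 = -579
  J = 278 − 2·105 + 2·(-579) = -1090
  C = 1 − 6·105 − 4·(-579) − 5·(-1090) = 7137
Policy A (J := -31):
  Q = 105
  G = -54 − 5·105 = -579
  J = -31
  C = 1 − 6·105 − 4·(-579) − 5·(-31) = 1842
Change in C: 1842 − 7137 = -5295

-5295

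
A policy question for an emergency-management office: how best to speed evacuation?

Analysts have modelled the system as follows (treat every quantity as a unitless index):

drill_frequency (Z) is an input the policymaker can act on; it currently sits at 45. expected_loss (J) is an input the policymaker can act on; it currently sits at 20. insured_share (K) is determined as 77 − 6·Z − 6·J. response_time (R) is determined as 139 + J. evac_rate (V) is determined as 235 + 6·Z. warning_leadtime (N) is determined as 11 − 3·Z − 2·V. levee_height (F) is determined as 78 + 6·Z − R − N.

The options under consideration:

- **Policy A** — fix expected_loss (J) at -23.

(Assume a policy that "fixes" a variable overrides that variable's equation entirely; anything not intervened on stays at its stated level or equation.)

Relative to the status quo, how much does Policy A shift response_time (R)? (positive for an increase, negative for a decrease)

Baseline:
  J = 20
  R = 139 + 20 = 159
Policy A (J := -23):
  J = -23
  R = 139 + (-23) = 116
Change in R: 116 − 159 = -43

-43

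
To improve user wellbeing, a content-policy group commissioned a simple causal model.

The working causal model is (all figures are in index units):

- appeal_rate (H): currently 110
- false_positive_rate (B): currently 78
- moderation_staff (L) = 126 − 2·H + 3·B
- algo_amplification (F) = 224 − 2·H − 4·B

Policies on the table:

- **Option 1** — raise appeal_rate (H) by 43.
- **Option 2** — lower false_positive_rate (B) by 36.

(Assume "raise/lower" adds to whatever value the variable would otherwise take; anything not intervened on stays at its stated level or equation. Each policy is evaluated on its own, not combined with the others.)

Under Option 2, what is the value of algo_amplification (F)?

Option 2 (B − 36):
  H = 110
  B = 78 − 36 = 42
  F = 224 − 2·110 − 4·42 = -164

-164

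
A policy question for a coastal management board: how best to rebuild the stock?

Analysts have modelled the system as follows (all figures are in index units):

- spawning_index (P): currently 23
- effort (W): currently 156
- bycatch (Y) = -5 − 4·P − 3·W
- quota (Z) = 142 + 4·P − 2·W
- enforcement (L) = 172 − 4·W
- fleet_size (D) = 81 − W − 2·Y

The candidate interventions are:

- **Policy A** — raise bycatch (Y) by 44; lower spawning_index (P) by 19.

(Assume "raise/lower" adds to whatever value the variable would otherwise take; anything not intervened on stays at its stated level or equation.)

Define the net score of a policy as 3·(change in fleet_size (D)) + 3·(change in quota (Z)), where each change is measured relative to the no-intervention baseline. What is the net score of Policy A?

Baseline:
  P = 23
  W = 156
  Y = -5 − 4·23 − 3·156 = -565
  Z = 142 + 4·23 − 2·156 = -78
  D = 81 − 156 − 2·(-565) = 1055
Policy A (Y + 44, P − 19):
  P = 23 − 19 = 4
  W = 156
  Y = -5 − 4·4 − 3·156 (+44 from intervention) = -445
  Z = 142 + 4·4 − 2·156 = -154
  D = 81 − 156 − 2·(-445) = 815
ΔD = 815 − 1055 = -240; ΔZ = -154 − (-78) = -76
Score = 3·(-240) + 3·(-76) = -948

-948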